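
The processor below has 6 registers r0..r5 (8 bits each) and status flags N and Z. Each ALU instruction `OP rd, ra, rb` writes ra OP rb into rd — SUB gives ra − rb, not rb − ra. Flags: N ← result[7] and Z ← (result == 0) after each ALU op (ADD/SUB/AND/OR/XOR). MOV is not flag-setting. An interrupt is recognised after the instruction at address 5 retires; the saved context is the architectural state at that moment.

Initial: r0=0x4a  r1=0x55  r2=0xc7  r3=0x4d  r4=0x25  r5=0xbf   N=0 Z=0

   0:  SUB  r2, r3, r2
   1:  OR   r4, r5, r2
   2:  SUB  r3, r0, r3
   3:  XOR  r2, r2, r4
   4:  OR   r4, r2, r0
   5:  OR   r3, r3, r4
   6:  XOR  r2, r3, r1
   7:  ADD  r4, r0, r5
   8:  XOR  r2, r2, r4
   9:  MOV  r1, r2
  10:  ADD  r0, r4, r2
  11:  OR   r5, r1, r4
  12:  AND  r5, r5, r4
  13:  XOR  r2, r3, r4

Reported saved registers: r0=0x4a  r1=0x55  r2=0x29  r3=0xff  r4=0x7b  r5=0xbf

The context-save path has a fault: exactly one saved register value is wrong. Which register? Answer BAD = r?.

BAD = r2

after  0: r0=0x4a r1=0x55 r2=0x86 r3=0x4d r4=0x25 r5=0xbf  N=1 Z=0
after  1: r0=0x4a r1=0x55 r2=0x86 r3=0x4d r4=0xbf r5=0xbf  N=1 Z=0
after  2: r0=0x4a r1=0x55 r2=0x86 r3=0xfd r4=0xbf r5=0xbf  N=1 Z=0
after  3: r0=0x4a r1=0x55 r2=0x39 r3=0xfd r4=0xbf r5=0xbf  N=0 Z=0
after  4: r0=0x4a r1=0x55 r2=0x39 r3=0xfd r4=0x7b r5=0xbf  N=0 Z=0
after  5: r0=0x4a r1=0x55 r2=0x39 r3=0xff r4=0x7b r5=0xbf  N=1 Z=0
-- IRQ taken; context saved, return-PC = 6 --
mismatch: r2: reported 0x29 vs actual 0x39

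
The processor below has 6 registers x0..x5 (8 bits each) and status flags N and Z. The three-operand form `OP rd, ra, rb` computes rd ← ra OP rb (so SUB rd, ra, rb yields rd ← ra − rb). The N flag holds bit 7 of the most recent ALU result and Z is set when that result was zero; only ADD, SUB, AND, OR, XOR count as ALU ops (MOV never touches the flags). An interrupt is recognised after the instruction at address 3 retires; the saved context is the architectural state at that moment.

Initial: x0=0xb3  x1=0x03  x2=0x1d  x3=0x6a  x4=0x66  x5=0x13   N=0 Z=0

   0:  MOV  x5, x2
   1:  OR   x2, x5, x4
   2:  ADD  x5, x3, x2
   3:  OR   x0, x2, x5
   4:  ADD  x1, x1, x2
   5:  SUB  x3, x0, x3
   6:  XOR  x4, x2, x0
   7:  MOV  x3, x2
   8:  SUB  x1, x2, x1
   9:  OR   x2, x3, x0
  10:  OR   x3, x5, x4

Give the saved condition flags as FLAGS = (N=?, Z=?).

after  0: x0=0xb3 x1=0x03 x2=0x1d x3=0x6a x4=0x66 x5=0x1d  N=0 Z=0
after  1: x0=0xb3 x1=0x03 x2=0x7f x3=0x6a x4=0x66 x5=0x1d  N=0 Z=0
after  2: x0=0xb3 x1=0x03 x2=0x7f x3=0x6a x4=0x66 x5=0xe9  N=1 Z=0
after  3: x0=0xff x1=0x03 x2=0x7f x3=0x6a x4=0x66 x5=0xe9  N=1 Z=0
-- IRQ taken; context saved, return-PC = 4 --

FLAGS = (N=1, Z=0)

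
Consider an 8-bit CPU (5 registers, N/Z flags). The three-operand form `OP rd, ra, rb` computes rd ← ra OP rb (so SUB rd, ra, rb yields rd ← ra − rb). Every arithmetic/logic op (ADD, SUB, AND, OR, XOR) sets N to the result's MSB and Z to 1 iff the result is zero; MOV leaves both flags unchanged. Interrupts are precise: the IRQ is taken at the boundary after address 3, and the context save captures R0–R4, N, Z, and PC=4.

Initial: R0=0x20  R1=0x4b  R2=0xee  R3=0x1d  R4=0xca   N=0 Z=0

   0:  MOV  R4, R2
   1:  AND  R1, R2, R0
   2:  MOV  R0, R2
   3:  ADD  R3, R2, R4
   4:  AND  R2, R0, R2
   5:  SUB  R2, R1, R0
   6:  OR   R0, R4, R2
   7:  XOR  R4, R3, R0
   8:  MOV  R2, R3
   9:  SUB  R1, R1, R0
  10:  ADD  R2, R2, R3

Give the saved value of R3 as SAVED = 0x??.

after  0: R0=0x20 R1=0x4b R2=0xee R3=0x1d R4=0xee  N=0 Z=0
after  1: R0=0x20 R1=0x20 R2=0xee R3=0x1d R4=0xee  N=0 Z=0
after  2: R0=0xee R1=0x20 R2=0xee R3=0x1d R4=0xee  N=0 Z=0
after  3: R0=0xee R1=0x20 R2=0xee R3=0xdc R4=0xee  N=1 Z=0
-- IRQ taken; context saved, return-PC = 4 --

SAVED = 0xdc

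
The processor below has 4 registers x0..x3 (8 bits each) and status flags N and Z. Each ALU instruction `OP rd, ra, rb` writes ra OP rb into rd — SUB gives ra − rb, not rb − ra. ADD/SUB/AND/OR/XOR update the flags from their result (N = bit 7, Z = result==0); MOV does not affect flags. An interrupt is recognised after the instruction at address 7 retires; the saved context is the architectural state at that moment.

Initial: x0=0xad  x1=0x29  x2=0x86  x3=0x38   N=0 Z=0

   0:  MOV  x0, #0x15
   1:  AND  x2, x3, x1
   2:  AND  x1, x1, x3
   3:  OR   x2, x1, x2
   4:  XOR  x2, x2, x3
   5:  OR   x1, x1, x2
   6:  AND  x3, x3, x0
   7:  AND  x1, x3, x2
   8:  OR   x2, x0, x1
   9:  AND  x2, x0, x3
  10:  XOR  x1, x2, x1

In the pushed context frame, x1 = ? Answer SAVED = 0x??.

SAVED = 0x10

after  0: x0=0x15 x1=0x29 x2=0x86 x3=0x38  N=0 Z=0
after  1: x0=0x15 x1=0x29 x2=0x28 x3=0x38  N=0 Z=0
after  2: x0=0x15 x1=0x28 x2=0x28 x3=0x38  N=0 Z=0
after  3: x0=0x15 x1=0x28 x2=0x28 x3=0x38  N=0 Z=0
after  4: x0=0x15 x1=0x28 x2=0x10 x3=0x38  N=0 Z=0
after  5: x0=0x15 x1=0x38 x2=0x10 x3=0x38  N=0 Z=0
after  6: x0=0x15 x1=0x38 x2=0x10 x3=0x10  N=0 Z=0
after  7: x0=0x15 x1=0x10 x2=0x10 x3=0x10  N=0 Z=0
-- IRQ taken; context saved, return-PC = 8 --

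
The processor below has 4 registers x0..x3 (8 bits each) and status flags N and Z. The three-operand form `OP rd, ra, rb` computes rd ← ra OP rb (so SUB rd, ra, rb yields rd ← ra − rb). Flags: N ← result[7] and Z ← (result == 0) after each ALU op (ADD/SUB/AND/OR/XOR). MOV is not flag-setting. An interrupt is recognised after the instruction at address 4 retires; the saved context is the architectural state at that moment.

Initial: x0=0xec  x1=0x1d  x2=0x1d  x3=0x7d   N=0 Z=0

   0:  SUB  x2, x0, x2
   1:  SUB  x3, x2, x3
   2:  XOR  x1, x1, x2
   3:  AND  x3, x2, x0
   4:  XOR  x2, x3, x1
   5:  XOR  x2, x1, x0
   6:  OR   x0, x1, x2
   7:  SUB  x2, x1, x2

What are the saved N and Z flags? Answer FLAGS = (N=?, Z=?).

after  0: x0=0xec x1=0x1d x2=0xcf x3=0x7d  N=1 Z=0
after  1: x0=0xec x1=0x1d x2=0xcf x3=0x52  N=0 Z=0
after  2: x0=0xec x1=0xd2 x2=0xcf x3=0x52  N=1 Z=0
after  3: x0=0xec x1=0xd2 x2=0xcf x3=0xcc  N=1 Z=0
after  4: x0=0xec x1=0xd2 x2=0x1e x3=0xcc  N=0 Z=0
-- IRQ taken; context saved, return-PC = 5 --

FLAGS = (N=0, Z=0)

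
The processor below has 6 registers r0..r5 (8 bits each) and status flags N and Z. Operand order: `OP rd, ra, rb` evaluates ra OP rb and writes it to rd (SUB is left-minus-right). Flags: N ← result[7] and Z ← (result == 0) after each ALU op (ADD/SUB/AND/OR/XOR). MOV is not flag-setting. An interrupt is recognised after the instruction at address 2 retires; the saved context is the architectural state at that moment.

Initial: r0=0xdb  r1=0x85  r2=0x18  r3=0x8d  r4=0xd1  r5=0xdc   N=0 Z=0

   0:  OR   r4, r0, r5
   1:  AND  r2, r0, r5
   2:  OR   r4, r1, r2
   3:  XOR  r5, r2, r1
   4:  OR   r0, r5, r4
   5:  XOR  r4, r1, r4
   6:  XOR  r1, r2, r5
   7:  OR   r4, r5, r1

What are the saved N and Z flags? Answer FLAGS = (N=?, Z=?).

after  0: r0=0xdb r1=0x85 r2=0x18 r3=0x8d r4=0xdf r5=0xdc  N=1 Z=0
after  1: r0=0xdb r1=0x85 r2=0xd8 r3=0x8d r4=0xdf r5=0xdc  N=1 Z=0
after  2: r0=0xdb r1=0x85 r2=0xd8 r3=0x8d r4=0xdd r5=0xdc  N=1 Z=0
-- IRQ taken; context saved, return-PC = 3 --

FLAGS = (N=1, Z=0)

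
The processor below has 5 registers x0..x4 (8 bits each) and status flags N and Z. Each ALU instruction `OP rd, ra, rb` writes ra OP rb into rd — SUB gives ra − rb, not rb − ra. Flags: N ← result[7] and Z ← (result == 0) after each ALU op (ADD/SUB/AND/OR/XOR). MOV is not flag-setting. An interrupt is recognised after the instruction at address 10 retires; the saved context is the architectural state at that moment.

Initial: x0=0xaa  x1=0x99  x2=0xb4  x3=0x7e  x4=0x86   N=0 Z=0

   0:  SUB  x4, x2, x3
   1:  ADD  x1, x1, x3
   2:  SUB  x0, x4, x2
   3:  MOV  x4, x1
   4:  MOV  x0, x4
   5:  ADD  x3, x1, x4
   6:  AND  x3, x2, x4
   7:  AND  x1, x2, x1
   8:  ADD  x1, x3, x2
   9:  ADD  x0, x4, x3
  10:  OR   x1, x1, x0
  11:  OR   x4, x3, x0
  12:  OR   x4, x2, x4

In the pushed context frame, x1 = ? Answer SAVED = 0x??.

after  0: x0=0xaa x1=0x99 x2=0xb4 x3=0x7e x4=0x36  N=0 Z=0
after  1: x0=0xaa x1=0x17 x2=0xb4 x3=0x7e x4=0x36  N=0 Z=0
after  2: x0=0x82 x1=0x17 x2=0xb4 x3=0x7e x4=0x36  N=1 Z=0
after  3: x0=0x82 x1=0x17 x2=0xb4 x3=0x7e x4=0x17  N=1 Z=0
after  4: x0=0x17 x1=0x17 x2=0xb4 x3=0x7e x4=0x17  N=1 Z=0
after  5: x0=0x17 x1=0x17 x2=0xb4 x3=0x2e x4=0x17  N=0 Z=0
after  6: x0=0x17 x1=0x17 x2=0xb4 x3=0x14 x4=0x17  N=0 Z=0
after  7: x0=0x17 x1=0x14 x2=0xb4 x3=0x14 x4=0x17  N=0 Z=0
after  8: x0=0x17 x1=0xc8 x2=0xb4 x3=0x14 x4=0x17  N=1 Z=0
after  9: x0=0x2b x1=0xc8 x2=0xb4 x3=0x14 x4=0x17  N=0 Z=0
after 10: x0=0x2b x1=0xeb x2=0xb4 x3=0x14 x4=0x17  N=1 Z=0
-- IRQ taken; context saved, return-PC = 11 --

SAVED = 0xeb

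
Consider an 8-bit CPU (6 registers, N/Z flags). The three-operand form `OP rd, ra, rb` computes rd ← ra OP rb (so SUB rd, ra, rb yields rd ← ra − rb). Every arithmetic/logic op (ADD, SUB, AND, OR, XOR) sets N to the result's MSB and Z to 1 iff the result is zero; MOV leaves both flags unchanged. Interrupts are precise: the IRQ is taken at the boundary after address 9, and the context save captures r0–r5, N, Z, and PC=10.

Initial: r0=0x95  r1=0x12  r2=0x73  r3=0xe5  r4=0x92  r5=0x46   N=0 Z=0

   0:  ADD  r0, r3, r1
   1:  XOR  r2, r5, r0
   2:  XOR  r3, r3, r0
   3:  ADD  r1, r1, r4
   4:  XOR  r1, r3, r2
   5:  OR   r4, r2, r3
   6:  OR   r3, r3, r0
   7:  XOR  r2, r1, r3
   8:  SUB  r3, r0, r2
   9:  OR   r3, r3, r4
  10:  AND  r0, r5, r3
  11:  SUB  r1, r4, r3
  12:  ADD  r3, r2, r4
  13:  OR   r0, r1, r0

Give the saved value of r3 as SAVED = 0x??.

after  0: r0=0xf7 r1=0x12 r2=0x73 r3=0xe5 r4=0x92 r5=0x46  N=1 Z=0
after  1: r0=0xf7 r1=0x12 r2=0xb1 r3=0xe5 r4=0x92 r5=0x46  N=1 Z=0
after  2: r0=0xf7 r1=0x12 r2=0xb1 r3=0x12 r4=0x92 r5=0x46  N=0 Z=0
after  3: r0=0xf7 r1=0xa4 r2=0xb1 r3=0x12 r4=0x92 r5=0x46  N=1 Z=0
after  4: r0=0xf7 r1=0xa3 r2=0xb1 r3=0x12 r4=0x92 r5=0x46  N=1 Z=0
after  5: r0=0xf7 r1=0xa3 r2=0xb1 r3=0x12 r4=0xb3 r5=0x46  N=1 Z=0
after  6: r0=0xf7 r1=0xa3 r2=0xb1 r3=0xf7 r4=0xb3 r5=0x46  N=1 Z=0
after  7: r0=0xf7 r1=0xa3 r2=0x54 r3=0xf7 r4=0xb3 r5=0x46  N=0 Z=0
after  8: r0=0xf7 r1=0xa3 r2=0x54 r3=0xa3 r4=0xb3 r5=0x46  N=1 Z=0
after  9: r0=0xf7 r1=0xa3 r2=0x54 r3=0xb3 r4=0xb3 r5=0x46  N=1 Z=0
-- IRQ taken; context saved, return-PC = 10 --

SAVED = 0xb3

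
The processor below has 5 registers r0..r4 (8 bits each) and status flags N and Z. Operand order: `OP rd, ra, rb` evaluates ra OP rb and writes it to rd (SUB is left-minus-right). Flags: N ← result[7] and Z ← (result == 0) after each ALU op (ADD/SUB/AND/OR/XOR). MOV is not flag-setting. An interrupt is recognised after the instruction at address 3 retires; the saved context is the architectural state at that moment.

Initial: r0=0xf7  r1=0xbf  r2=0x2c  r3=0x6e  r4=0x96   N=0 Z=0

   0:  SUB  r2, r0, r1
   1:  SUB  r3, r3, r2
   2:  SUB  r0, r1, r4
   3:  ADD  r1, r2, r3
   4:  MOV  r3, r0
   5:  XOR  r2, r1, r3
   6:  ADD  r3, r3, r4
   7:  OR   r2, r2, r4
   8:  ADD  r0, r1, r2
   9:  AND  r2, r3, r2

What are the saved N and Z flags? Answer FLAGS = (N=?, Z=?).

FLAGS = (N=0, Z=0)

after  0: r0=0xf7 r1=0xbf r2=0x38 r3=0x6e r4=0x96  N=0 Z=0
after  1: r0=0xf7 r1=0xbf r2=0x38 r3=0x36 r4=0x96  N=0 Z=0
after  2: r0=0x29 r1=0xbf r2=0x38 r3=0x36 r4=0x96  N=0 Z=0
after  3: r0=0x29 r1=0x6e r2=0x38 r3=0x36 r4=0x96  N=0 Z=0
-- IRQ taken; context saved, return-PC = 4 --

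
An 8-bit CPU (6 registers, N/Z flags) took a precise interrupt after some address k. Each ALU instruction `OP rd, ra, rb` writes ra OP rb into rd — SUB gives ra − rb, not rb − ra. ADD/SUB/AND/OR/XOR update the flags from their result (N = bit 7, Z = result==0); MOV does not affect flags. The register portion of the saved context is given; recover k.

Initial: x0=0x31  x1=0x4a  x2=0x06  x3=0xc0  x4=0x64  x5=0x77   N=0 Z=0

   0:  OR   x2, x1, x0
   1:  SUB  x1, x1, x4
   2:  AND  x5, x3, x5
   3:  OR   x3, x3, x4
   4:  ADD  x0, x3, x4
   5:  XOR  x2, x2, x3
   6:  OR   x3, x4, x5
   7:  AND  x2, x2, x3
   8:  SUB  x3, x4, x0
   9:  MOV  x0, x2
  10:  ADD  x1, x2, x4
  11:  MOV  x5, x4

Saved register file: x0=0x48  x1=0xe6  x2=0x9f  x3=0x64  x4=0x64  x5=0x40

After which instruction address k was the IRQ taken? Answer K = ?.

K = 6

after  0: x0=0x31 x1=0x4a x2=0x7b x3=0xc0 x4=0x64 x5=0x77  N=0 Z=0
after  1: x0=0x31 x1=0xe6 x2=0x7b x3=0xc0 x4=0x64 x5=0x77  N=1 Z=0
after  2: x0=0x31 x1=0xe6 x2=0x7b x3=0xc0 x4=0x64 x5=0x40  N=0 Z=0
after  3: x0=0x31 x1=0xe6 x2=0x7b x3=0xe4 x4=0x64 x5=0x40  N=1 Z=0
after  4: x0=0x48 x1=0xe6 x2=0x7b x3=0xe4 x4=0x64 x5=0x40  N=0 Z=0
after  5: x0=0x48 x1=0xe6 x2=0x9f x3=0xe4 x4=0x64 x5=0x40  N=1 Z=0
after  6: x0=0x48 x1=0xe6 x2=0x9f x3=0x64 x4=0x64 x5=0x40  N=0 Z=0
-- IRQ taken; context saved, return-PC = 7 --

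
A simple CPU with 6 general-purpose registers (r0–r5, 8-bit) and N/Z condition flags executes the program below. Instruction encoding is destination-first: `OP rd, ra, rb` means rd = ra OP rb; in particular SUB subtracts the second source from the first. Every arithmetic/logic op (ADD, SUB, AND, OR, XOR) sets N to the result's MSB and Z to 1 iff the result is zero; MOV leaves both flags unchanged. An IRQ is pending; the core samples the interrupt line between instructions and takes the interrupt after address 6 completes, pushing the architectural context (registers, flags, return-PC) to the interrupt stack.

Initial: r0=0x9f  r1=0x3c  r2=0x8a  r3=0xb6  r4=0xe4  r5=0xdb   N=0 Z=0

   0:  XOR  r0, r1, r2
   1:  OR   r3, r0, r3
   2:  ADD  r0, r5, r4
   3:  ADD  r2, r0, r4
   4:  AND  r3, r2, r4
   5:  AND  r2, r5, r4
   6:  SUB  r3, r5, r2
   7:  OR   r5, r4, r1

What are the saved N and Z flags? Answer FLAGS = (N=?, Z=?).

after  0: r0=0xb6 r1=0x3c r2=0x8a r3=0xb6 r4=0xe4 r5=0xdb  N=1 Z=0
after  1: r0=0xb6 r1=0x3c r2=0x8a r3=0xb6 r4=0xe4 r5=0xdb  N=1 Z=0
after  2: r0=0xbf r1=0x3c r2=0x8a r3=0xb6 r4=0xe4 r5=0xdb  N=1 Z=0
after  3: r0=0xbf r1=0x3c r2=0xa3 r3=0xb6 r4=0xe4 r5=0xdb  N=1 Z=0
after  4: r0=0xbf r1=0x3c r2=0xa3 r3=0xa0 r4=0xe4 r5=0xdb  N=1 Z=0
after  5: r0=0xbf r1=0x3c r2=0xc0 r3=0xa0 r4=0xe4 r5=0xdb  N=1 Z=0
after  6: r0=0xbf r1=0x3c r2=0xc0 r3=0x1b r4=0xe4 r5=0xdb  N=0 Z=0
-- IRQ taken; context saved, return-PC = 7 --

FLAGS = (N=0, Z=0)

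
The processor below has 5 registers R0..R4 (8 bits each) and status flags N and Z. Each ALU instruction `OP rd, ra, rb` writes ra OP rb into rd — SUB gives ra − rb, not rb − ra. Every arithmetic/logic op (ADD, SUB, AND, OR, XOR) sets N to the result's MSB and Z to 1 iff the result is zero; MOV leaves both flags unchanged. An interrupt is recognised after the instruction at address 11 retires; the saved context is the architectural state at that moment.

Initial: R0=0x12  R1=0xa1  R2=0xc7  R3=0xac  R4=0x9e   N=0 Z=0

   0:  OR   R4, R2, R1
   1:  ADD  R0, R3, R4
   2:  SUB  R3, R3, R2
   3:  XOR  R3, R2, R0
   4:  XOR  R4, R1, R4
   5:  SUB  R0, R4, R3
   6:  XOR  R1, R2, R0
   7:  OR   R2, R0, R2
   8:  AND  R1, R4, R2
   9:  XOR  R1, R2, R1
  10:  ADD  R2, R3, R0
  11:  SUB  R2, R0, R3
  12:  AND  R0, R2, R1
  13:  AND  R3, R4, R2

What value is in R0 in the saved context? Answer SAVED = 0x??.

after  0: R0=0x12 R1=0xa1 R2=0xc7 R3=0xac R4=0xe7  N=1 Z=0
after  1: R0=0x93 R1=0xa1 R2=0xc7 R3=0xac R4=0xe7  N=1 Z=0
after  2: R0=0x93 R1=0xa1 R2=0xc7 R3=0xe5 R4=0xe7  N=1 Z=0
after  3: R0=0x93 R1=0xa1 R2=0xc7 R3=0x54 R4=0xe7  N=0 Z=0
after  4: R0=0x93 R1=0xa1 R2=0xc7 R3=0x54 R4=0x46  N=0 Z=0
after  5: R0=0xf2 R1=0xa1 R2=0xc7 R3=0x54 R4=0x46  N=1 Z=0
after  6: R0=0xf2 R1=0x35 R2=0xc7 R3=0x54 R4=0x46  N=0 Z=0
after  7: R0=0xf2 R1=0x35 R2=0xf7 R3=0x54 R4=0x46  N=1 Z=0
after  8: R0=0xf2 R1=0x46 R2=0xf7 R3=0x54 R4=0x46  N=0 Z=0
after  9: R0=0xf2 R1=0xb1 R2=0xf7 R3=0x54 R4=0x46  N=1 Z=0
after 10: R0=0xf2 R1=0xb1 R2=0x46 R3=0x54 R4=0x46  N=0 Z=0
after 11: R0=0xf2 R1=0xb1 R2=0x9e R3=0x54 R4=0x46  N=1 Z=0
-- IRQ taken; context saved, return-PC = 12 --

SAVED = 0xf2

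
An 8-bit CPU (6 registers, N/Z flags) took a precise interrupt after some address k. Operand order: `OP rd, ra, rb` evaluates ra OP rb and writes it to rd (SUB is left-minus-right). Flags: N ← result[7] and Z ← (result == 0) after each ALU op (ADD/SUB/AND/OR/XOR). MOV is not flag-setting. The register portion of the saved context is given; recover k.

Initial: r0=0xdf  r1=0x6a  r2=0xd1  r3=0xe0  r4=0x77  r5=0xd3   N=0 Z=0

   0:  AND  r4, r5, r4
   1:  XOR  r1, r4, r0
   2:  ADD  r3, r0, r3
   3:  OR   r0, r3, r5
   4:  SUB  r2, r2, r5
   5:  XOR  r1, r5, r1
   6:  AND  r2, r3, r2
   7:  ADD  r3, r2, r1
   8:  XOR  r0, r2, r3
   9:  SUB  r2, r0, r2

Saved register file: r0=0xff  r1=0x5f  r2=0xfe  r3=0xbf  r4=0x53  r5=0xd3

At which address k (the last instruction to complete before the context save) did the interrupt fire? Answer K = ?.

K = 5

after  0: r0=0xdf r1=0x6a r2=0xd1 r3=0xe0 r4=0x53 r5=0xd3  N=0 Z=0
after  1: r0=0xdf r1=0x8c r2=0xd1 r3=0xe0 r4=0x53 r5=0xd3  N=1 Z=0
after  2: r0=0xdf r1=0x8c r2=0xd1 r3=0xbf r4=0x53 r5=0xd3  N=1 Z=0
after  3: r0=0xff r1=0x8c r2=0xd1 r3=0xbf r4=0x53 r5=0xd3  N=1 Z=0
after  4: r0=0xff r1=0x8c r2=0xfe r3=0xbf r4=0x53 r5=0xd3  N=1 Z=0
after  5: r0=0xff r1=0x5f r2=0xfe r3=0xbf r4=0x53 r5=0xd3  N=0 Z=0
-- IRQ taken; context saved, return-PC = 6 --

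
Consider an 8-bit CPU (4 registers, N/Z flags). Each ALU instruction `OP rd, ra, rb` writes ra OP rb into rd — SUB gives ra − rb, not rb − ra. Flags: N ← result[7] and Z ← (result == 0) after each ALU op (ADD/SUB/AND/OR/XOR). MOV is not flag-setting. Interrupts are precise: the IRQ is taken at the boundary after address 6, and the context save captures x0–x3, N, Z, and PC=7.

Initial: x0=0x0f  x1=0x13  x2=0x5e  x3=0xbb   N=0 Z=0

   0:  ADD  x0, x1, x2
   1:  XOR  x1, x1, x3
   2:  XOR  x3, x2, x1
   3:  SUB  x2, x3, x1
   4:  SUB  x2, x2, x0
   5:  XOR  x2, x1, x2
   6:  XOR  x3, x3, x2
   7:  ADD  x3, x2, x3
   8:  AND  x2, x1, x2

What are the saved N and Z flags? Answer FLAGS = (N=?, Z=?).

after  0: x0=0x71 x1=0x13 x2=0x5e x3=0xbb  N=0 Z=0
after  1: x0=0x71 x1=0xa8 x2=0x5e x3=0xbb  N=1 Z=0
after  2: x0=0x71 x1=0xa8 x2=0x5e x3=0xf6  N=1 Z=0
after  3: x0=0x71 x1=0xa8 x2=0x4e x3=0xf6  N=0 Z=0
after  4: x0=0x71 x1=0xa8 x2=0xdd x3=0xf6  N=1 Z=0
after  5: x0=0x71 x1=0xa8 x2=0x75 x3=0xf6  N=0 Z=0
after  6: x0=0x71 x1=0xa8 x2=0x75 x3=0x83  N=1 Z=0
-- IRQ taken; context saved, return-PC = 7 --

FLAGS = (N=1, Z=0)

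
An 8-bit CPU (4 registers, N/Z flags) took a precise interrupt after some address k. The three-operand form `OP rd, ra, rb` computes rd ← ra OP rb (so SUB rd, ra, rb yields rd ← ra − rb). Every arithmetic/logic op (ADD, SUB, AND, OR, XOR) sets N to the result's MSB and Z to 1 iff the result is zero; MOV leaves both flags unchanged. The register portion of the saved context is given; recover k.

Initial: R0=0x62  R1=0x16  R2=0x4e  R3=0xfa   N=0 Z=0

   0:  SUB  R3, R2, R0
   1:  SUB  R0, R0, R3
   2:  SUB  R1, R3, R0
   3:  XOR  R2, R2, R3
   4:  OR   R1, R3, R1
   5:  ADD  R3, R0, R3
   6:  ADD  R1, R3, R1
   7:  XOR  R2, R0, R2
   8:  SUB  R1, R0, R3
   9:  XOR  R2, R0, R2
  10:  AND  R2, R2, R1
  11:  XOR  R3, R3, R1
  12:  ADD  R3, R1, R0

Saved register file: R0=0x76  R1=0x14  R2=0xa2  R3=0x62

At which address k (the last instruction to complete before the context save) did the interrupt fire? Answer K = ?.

K = 9

after  0: R0=0x62 R1=0x16 R2=0x4e R3=0xec  N=1 Z=0
after  1: R0=0x76 R1=0x16 R2=0x4e R3=0xec  N=0 Z=0
after  2: R0=0x76 R1=0x76 R2=0x4e R3=0xec  N=0 Z=0
after  3: R0=0x76 R1=0x76 R2=0xa2 R3=0xec  N=1 Z=0
after  4: R0=0x76 R1=0xfe R2=0xa2 R3=0xec  N=1 Z=0
after  5: R0=0x76 R1=0xfe R2=0xa2 R3=0x62  N=0 Z=0
after  6: R0=0x76 R1=0x60 R2=0xa2 R3=0x62  N=0 Z=0
after  7: R0=0x76 R1=0x60 R2=0xd4 R3=0x62  N=1 Z=0
after  8: R0=0x76 R1=0x14 R2=0xd4 R3=0x62  N=0 Z=0
after  9: R0=0x76 R1=0x14 R2=0xa2 R3=0x62  N=1 Z=0
-- IRQ taken; context saved, return-PC = 10 --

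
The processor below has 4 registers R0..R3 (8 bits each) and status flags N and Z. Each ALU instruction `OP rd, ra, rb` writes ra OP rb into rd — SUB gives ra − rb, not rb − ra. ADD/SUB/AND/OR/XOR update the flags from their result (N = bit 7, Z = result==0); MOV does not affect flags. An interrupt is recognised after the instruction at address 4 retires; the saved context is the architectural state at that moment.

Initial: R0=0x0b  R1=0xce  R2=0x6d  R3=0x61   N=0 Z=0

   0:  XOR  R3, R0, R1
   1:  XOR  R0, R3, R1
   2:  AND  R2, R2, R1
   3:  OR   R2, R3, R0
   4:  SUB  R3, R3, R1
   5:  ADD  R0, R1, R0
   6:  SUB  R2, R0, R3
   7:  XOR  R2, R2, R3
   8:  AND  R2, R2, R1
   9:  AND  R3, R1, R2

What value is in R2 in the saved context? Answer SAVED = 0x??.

after  0: R0=0x0b R1=0xce R2=0x6d R3=0xc5  N=1 Z=0
after  1: R0=0x0b R1=0xce R2=0x6d R3=0xc5  N=0 Z=0
after  2: R0=0x0b R1=0xce R2=0x4c R3=0xc5  N=0 Z=0
after  3: R0=0x0b R1=0xce R2=0xcf R3=0xc5  N=1 Z=0
after  4: R0=0x0b R1=0xce R2=0xcf R3=0xf7  N=1 Z=0
-- IRQ taken; context saved, return-PC = 5 --

SAVED = 0xcf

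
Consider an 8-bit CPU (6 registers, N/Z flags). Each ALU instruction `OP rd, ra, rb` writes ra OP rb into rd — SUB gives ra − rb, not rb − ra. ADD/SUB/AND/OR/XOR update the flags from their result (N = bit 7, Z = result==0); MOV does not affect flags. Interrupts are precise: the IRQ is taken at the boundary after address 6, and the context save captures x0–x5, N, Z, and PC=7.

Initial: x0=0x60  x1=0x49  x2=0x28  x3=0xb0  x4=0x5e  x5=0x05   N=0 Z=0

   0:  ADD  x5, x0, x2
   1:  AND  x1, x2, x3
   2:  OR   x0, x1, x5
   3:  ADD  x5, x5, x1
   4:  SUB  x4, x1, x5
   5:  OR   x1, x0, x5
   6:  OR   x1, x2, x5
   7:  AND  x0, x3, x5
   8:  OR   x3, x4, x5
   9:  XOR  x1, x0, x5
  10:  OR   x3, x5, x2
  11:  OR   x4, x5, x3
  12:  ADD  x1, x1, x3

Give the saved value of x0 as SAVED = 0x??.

SAVED = 0xa8

after  0: x0=0x60 x1=0x49 x2=0x28 x3=0xb0 x4=0x5e x5=0x88  N=1 Z=0
after  1: x0=0x60 x1=0x20 x2=0x28 x3=0xb0 x4=0x5e x5=0x88  N=0 Z=0
after  2: x0=0xa8 x1=0x20 x2=0x28 x3=0xb0 x4=0x5e x5=0x88  N=1 Z=0
after  3: x0=0xa8 x1=0x20 x2=0x28 x3=0xb0 x4=0x5e x5=0xa8  N=1 Z=0
after  4: x0=0xa8 x1=0x20 x2=0x28 x3=0xb0 x4=0x78 x5=0xa8  N=0 Z=0
after  5: x0=0xa8 x1=0xa8 x2=0x28 x3=0xb0 x4=0x78 x5=0xa8  N=1 Z=0
after  6: x0=0xa8 x1=0xa8 x2=0x28 x3=0xb0 x4=0x78 x5=0xa8  N=1 Z=0
-- IRQ taken; context saved, return-PC = 7 --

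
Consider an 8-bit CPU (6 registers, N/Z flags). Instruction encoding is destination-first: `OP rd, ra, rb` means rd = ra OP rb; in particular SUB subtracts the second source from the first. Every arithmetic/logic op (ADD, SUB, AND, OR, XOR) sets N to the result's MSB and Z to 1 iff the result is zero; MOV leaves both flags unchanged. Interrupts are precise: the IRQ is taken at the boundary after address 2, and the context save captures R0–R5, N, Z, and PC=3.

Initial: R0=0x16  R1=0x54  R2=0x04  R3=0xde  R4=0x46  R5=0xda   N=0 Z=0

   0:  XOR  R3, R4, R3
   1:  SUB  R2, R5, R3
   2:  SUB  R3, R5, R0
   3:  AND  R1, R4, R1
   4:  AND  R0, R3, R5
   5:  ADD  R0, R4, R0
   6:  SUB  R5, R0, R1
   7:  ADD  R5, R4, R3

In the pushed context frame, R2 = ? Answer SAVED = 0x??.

SAVED = 0x42

after  0: R0=0x16 R1=0x54 R2=0x04 R3=0x98 R4=0x46 R5=0xda  N=1 Z=0
after  1: R0=0x16 R1=0x54 R2=0x42 R3=0x98 R4=0x46 R5=0xda  N=0 Z=0
after  2: R0=0x16 R1=0x54 R2=0x42 R3=0xc4 R4=0x46 R5=0xda  N=1 Z=0
-- IRQ taken; context saved, return-PC = 3 --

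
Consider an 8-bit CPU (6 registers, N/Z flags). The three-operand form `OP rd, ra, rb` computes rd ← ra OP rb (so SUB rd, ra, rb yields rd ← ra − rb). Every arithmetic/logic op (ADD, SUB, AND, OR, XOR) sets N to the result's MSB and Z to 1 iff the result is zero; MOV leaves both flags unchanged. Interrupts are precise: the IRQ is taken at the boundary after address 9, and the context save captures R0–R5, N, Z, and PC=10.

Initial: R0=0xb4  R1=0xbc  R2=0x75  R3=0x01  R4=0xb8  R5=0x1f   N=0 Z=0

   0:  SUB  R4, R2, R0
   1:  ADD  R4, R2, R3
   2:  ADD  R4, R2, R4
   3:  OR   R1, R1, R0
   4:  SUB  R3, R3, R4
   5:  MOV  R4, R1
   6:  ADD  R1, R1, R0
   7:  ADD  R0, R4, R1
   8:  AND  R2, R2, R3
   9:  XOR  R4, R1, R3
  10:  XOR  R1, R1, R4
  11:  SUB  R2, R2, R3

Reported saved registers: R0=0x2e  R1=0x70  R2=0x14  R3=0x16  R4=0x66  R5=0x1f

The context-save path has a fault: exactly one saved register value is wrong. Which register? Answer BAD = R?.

after  0: R0=0xb4 R1=0xbc R2=0x75 R3=0x01 R4=0xc1 R5=0x1f  N=1 Z=0
after  1: R0=0xb4 R1=0xbc R2=0x75 R3=0x01 R4=0x76 R5=0x1f  N=0 Z=0
after  2: R0=0xb4 R1=0xbc R2=0x75 R3=0x01 R4=0xeb R5=0x1f  N=1 Z=0
after  3: R0=0xb4 R1=0xbc R2=0x75 R3=0x01 R4=0xeb R5=0x1f  N=1 Z=0
after  4: R0=0xb4 R1=0xbc R2=0x75 R3=0x16 R4=0xeb R5=0x1f  N=0 Z=0
after  5: R0=0xb4 R1=0xbc R2=0x75 R3=0x16 R4=0xbc R5=0x1f  N=0 Z=0
after  6: R0=0xb4 R1=0x70 R2=0x75 R3=0x16 R4=0xbc R5=0x1f  N=0 Z=0
after  7: R0=0x2c R1=0x70 R2=0x75 R3=0x16 R4=0xbc R5=0x1f  N=0 Z=0
after  8: R0=0x2c R1=0x70 R2=0x14 R3=0x16 R4=0xbc R5=0x1f  N=0 Z=0
after  9: R0=0x2c R1=0x70 R2=0x14 R3=0x16 R4=0x66 R5=0x1f  N=0 Z=0
-- IRQ taken; context saved, return-PC = 10 --
mismatch: R0: reported 0x2e vs actual 0x2c

BAD = R0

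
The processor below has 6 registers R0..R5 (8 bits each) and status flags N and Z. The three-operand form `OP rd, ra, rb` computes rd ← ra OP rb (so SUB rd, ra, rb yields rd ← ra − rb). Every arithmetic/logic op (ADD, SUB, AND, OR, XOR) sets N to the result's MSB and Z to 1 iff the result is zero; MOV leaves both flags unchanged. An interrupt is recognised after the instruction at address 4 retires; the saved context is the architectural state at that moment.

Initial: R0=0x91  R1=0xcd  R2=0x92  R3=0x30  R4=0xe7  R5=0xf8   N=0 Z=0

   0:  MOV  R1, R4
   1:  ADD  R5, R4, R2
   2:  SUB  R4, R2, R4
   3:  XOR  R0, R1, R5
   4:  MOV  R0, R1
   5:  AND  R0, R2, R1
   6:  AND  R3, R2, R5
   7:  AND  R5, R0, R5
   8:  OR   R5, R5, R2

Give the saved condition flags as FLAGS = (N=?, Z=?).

FLAGS = (N=1, Z=0)

after  0: R0=0x91 R1=0xe7 R2=0x92 R3=0x30 R4=0xe7 R5=0xf8  N=0 Z=0
after  1: R0=0x91 R1=0xe7 R2=0x92 R3=0x30 R4=0xe7 R5=0x79  N=0 Z=0
after  2: R0=0x91 R1=0xe7 R2=0x92 R3=0x30 R4=0xab R5=0x79  N=1 Z=0
after  3: R0=0x9e R1=0xe7 R2=0x92 R3=0x30 R4=0xab R5=0x79  N=1 Z=0
after  4: R0=0xe7 R1=0xe7 R2=0x92 R3=0x30 R4=0xab R5=0x79  N=1 Z=0
-- IRQ taken; context saved, return-PC = 5 --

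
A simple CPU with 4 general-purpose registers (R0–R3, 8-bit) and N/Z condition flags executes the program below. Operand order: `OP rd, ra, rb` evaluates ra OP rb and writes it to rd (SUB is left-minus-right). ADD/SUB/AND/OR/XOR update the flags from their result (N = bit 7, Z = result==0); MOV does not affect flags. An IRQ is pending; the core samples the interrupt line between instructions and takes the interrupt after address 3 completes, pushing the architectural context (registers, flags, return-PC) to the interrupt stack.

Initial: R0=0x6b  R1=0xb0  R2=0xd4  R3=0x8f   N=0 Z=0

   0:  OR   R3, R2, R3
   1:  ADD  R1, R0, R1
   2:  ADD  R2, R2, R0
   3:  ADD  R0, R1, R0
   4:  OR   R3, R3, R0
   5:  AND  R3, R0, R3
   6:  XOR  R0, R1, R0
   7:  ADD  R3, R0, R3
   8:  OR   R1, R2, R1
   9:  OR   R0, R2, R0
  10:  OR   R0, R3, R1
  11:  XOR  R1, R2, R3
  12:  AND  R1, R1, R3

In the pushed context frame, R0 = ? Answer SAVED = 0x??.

SAVED = 0x86

after  0: R0=0x6b R1=0xb0 R2=0xd4 R3=0xdf  N=1 Z=0
after  1: R0=0x6b R1=0x1b R2=0xd4 R3=0xdf  N=0 Z=0
after  2: R0=0x6b R1=0x1b R2=0x3f R3=0xdf  N=0 Z=0
after  3: R0=0x86 R1=0x1b R2=0x3f R3=0xdf  N=1 Z=0
-- IRQ taken; context saved, return-PC = 4 --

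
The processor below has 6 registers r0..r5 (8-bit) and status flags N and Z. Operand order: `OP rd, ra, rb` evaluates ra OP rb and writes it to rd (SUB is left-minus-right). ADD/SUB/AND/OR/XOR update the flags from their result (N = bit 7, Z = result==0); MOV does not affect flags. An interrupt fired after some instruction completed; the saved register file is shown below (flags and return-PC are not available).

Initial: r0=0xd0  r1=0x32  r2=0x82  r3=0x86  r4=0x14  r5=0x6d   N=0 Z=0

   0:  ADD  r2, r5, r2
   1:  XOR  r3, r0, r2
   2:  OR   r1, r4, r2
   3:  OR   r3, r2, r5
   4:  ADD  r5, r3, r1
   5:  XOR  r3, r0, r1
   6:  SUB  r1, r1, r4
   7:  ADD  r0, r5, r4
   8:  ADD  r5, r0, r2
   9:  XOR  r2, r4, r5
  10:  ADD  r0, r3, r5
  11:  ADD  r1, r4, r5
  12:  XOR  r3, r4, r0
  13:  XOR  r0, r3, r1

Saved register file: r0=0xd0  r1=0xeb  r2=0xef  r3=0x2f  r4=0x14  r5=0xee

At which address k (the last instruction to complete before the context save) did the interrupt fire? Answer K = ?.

after  0: r0=0xd0 r1=0x32 r2=0xef r3=0x86 r4=0x14 r5=0x6d  N=1 Z=0
after  1: r0=0xd0 r1=0x32 r2=0xef r3=0x3f r4=0x14 r5=0x6d  N=0 Z=0
after  2: r0=0xd0 r1=0xff r2=0xef r3=0x3f r4=0x14 r5=0x6d  N=1 Z=0
after  3: r0=0xd0 r1=0xff r2=0xef r3=0xef r4=0x14 r5=0x6d  N=1 Z=0
after  4: r0=0xd0 r1=0xff r2=0xef r3=0xef r4=0x14 r5=0xee  N=1 Z=0
after  5: r0=0xd0 r1=0xff r2=0xef r3=0x2f r4=0x14 r5=0xee  N=0 Z=0
after  6: r0=0xd0 r1=0xeb r2=0xef r3=0x2f r4=0x14 r5=0xee  N=1 Z=0
-- IRQ taken; context saved, return-PC = 7 --

K = 6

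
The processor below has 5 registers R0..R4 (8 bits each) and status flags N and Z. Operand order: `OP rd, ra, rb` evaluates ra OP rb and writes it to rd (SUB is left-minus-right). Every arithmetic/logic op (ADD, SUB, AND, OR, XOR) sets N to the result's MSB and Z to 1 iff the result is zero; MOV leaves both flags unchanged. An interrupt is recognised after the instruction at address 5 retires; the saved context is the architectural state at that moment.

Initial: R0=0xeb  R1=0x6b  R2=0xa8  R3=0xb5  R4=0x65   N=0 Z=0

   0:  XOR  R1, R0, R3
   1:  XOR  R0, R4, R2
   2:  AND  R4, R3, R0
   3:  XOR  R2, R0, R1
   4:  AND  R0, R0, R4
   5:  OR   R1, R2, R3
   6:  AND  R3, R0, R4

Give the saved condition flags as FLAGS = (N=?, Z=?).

FLAGS = (N=1, Z=0)

after  0: R0=0xeb R1=0x5e R2=0xa8 R3=0xb5 R4=0x65  N=0 Z=0
after  1: R0=0xcd R1=0x5e R2=0xa8 R3=0xb5 R4=0x65  N=1 Z=0
after  2: R0=0xcd R1=0x5e R2=0xa8 R3=0xb5 R4=0x85  N=1 Z=0
after  3: R0=0xcd R1=0x5e R2=0x93 R3=0xb5 R4=0x85  N=1 Z=0
after  4: R0=0x85 R1=0x5e R2=0x93 R3=0xb5 R4=0x85  N=1 Z=0
after  5: R0=0x85 R1=0xb7 R2=0x93 R3=0xb5 R4=0x85  N=1 Z=0
-- IRQ taken; context saved, return-PC = 6 --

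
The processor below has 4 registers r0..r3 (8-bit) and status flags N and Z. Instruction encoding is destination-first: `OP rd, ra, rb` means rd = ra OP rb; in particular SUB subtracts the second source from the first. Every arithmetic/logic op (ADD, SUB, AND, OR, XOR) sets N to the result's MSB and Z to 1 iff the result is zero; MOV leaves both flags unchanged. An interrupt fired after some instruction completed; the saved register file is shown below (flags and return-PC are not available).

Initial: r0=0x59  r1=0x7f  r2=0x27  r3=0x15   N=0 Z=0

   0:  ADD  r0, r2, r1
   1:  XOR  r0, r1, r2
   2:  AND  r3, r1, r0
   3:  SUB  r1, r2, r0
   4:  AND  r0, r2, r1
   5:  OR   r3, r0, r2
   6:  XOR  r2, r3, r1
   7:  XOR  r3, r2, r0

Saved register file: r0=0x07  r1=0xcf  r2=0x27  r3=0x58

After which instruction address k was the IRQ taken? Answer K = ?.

after  0: r0=0xa6 r1=0x7f r2=0x27 r3=0x15  N=1 Z=0
after  1: r0=0x58 r1=0x7f r2=0x27 r3=0x15  N=0 Z=0
after  2: r0=0x58 r1=0x7f r2=0x27 r3=0x58  N=0 Z=0
after  3: r0=0x58 r1=0xcf r2=0x27 r3=0x58  N=1 Z=0
after  4: r0=0x07 r1=0xcf r2=0x27 r3=0x58  N=0 Z=0
-- IRQ taken; context saved, return-PC = 5 --

K = 4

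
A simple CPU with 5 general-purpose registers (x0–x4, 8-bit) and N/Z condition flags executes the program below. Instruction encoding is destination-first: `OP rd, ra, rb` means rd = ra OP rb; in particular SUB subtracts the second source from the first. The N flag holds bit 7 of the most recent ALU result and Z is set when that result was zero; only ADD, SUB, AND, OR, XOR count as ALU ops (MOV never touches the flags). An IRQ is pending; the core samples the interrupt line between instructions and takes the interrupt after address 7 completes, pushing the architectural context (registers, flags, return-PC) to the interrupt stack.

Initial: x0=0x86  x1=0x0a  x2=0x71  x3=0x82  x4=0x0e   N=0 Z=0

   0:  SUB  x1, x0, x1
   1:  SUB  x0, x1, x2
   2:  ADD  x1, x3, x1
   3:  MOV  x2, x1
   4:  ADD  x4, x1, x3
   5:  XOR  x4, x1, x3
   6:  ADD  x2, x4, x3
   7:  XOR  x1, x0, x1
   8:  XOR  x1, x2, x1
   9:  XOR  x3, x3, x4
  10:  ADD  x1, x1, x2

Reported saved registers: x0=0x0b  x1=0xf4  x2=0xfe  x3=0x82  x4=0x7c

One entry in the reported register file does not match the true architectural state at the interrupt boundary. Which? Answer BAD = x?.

after  0: x0=0x86 x1=0x7c x2=0x71 x3=0x82 x4=0x0e  N=0 Z=0
after  1: x0=0x0b x1=0x7c x2=0x71 x3=0x82 x4=0x0e  N=0 Z=0
after  2: x0=0x0b x1=0xfe x2=0x71 x3=0x82 x4=0x0e  N=1 Z=0
after  3: x0=0x0b x1=0xfe x2=0xfe x3=0x82 x4=0x0e  N=1 Z=0
after  4: x0=0x0b x1=0xfe x2=0xfe x3=0x82 x4=0x80  N=1 Z=0
after  5: x0=0x0b x1=0xfe x2=0xfe x3=0x82 x4=0x7c  N=0 Z=0
after  6: x0=0x0b x1=0xfe x2=0xfe x3=0x82 x4=0x7c  N=1 Z=0
after  7: x0=0x0b x1=0xf5 x2=0xfe x3=0x82 x4=0x7c  N=1 Z=0
-- IRQ taken; context saved, return-PC = 8 --
mismatch: x1: reported 0xf4 vs actual 0xf5

BAD = x1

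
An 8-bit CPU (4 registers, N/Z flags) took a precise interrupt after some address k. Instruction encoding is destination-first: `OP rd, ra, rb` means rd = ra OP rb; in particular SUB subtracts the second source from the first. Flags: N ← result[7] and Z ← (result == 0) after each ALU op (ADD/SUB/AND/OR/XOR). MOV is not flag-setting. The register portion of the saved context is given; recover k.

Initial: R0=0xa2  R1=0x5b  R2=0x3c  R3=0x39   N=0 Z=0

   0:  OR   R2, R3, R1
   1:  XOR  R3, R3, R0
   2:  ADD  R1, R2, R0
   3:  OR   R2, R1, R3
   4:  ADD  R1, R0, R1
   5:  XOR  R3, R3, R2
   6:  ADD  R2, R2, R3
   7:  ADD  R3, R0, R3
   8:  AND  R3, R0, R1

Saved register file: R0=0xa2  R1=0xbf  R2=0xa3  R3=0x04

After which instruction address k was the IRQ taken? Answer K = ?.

after  0: R0=0xa2 R1=0x5b R2=0x7b R3=0x39  N=0 Z=0
after  1: R0=0xa2 R1=0x5b R2=0x7b R3=0x9b  N=1 Z=0
after  2: R0=0xa2 R1=0x1d R2=0x7b R3=0x9b  N=0 Z=0
after  3: R0=0xa2 R1=0x1d R2=0x9f R3=0x9b  N=1 Z=0
after  4: R0=0xa2 R1=0xbf R2=0x9f R3=0x9b  N=1 Z=0
after  5: R0=0xa2 R1=0xbf R2=0x9f R3=0x04  N=0 Z=0
after  6: R0=0xa2 R1=0xbf R2=0xa3 R3=0x04  N=1 Z=0
-- IRQ taken; context saved, return-PC = 7 --

K = 6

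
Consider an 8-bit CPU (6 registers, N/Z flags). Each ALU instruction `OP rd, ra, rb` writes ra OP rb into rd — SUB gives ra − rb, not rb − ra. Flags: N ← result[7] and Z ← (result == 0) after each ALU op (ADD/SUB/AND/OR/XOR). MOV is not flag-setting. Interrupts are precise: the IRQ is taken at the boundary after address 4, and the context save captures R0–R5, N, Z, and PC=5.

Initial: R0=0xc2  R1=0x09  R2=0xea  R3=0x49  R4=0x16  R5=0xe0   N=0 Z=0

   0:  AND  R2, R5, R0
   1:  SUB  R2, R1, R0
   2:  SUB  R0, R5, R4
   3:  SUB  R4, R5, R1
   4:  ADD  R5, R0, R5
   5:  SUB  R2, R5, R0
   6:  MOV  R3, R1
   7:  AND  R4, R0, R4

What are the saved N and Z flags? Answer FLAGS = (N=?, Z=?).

after  0: R0=0xc2 R1=0x09 R2=0xc0 R3=0x49 R4=0x16 R5=0xe0  N=1 Z=0
after  1: R0=0xc2 R1=0x09 R2=0x47 R3=0x49 R4=0x16 R5=0xe0  N=0 Z=0
after  2: R0=0xca R1=0x09 R2=0x47 R3=0x49 R4=0x16 R5=0xe0  N=1 Z=0
after  3: R0=0xca R1=0x09 R2=0x47 R3=0x49 R4=0xd7 R5=0xe0  N=1 Z=0
after  4: R0=0xca R1=0x09 R2=0x47 R3=0x49 R4=0xd7 R5=0xaa  N=1 Z=0
-- IRQ taken; context saved, return-PC = 5 --

FLAGS = (N=1, Z=0)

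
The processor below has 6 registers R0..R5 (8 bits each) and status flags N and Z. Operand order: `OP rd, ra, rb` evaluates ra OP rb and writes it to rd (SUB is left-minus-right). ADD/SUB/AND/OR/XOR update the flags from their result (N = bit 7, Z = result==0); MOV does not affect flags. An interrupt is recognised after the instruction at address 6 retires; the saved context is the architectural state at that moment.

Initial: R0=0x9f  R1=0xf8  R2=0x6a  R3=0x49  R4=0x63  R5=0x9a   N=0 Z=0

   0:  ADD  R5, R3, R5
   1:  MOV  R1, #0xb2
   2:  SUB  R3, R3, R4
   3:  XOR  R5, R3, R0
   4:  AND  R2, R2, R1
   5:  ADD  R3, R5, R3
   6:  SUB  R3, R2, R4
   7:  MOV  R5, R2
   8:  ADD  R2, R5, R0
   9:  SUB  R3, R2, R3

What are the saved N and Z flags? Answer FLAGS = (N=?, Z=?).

FLAGS = (N=1, Z=0)

after  0: R0=0x9f R1=0xf8 R2=0x6a R3=0x49 R4=0x63 R5=0xe3  N=1 Z=0
after  1: R0=0x9f R1=0xb2 R2=0x6a R3=0x49 R4=0x63 R5=0xe3  N=1 Z=0
after  2: R0=0x9f R1=0xb2 R2=0x6a R3=0xe6 R4=0x63 R5=0xe3  N=1 Z=0
after  3: R0=0x9f R1=0xb2 R2=0x6a R3=0xe6 R4=0x63 R5=0x79  N=0 Z=0
after  4: R0=0x9f R1=0xb2 R2=0x22 R3=0xe6 R4=0x63 R5=0x79  N=0 Z=0
after  5: R0=0x9f R1=0xb2 R2=0x22 R3=0x5f R4=0x63 R5=0x79  N=0 Z=0
after  6: R0=0x9f R1=0xb2 R2=0x22 R3=0xbf R4=0x63 R5=0x79  N=1 Z=0
-- IRQ taken; context saved, return-PC = 7 --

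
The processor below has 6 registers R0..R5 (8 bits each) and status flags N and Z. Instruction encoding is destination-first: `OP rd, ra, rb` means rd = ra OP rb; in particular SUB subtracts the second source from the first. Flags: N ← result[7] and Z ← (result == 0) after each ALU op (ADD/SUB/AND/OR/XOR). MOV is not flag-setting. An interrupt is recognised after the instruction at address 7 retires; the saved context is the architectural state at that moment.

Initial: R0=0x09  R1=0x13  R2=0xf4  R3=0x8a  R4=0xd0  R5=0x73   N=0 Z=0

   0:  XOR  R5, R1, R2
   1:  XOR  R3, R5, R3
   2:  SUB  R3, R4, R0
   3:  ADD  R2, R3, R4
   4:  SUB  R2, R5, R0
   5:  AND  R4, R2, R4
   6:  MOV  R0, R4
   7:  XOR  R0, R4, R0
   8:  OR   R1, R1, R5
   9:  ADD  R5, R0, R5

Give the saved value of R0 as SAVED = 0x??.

after  0: R0=0x09 R1=0x13 R2=0xf4 R3=0x8a R4=0xd0 R5=0xe7  N=1 Z=0
after  1: R0=0x09 R1=0x13 R2=0xf4 R3=0x6d R4=0xd0 R5=0xe7  N=0 Z=0
after  2: R0=0x09 R1=0x13 R2=0xf4 R3=0xc7 R4=0xd0 R5=0xe7  N=1 Z=0
after  3: R0=0x09 R1=0x13 R2=0x97 R3=0xc7 R4=0xd0 R5=0xe7  N=1 Z=0
after  4: R0=0x09 R1=0x13 R2=0xde R3=0xc7 R4=0xd0 R5=0xe7  N=1 Z=0
after  5: R0=0x09 R1=0x13 R2=0xde R3=0xc7 R4=0xd0 R5=0xe7  N=1 Z=0
after  6: R0=0xd0 R1=0x13 R2=0xde R3=0xc7 R4=0xd0 R5=0xe7  N=1 Z=0
after  7: R0=0x00 R1=0x13 R2=0xde R3=0xc7 R4=0xd0 R5=0xe7  N=0 Z=1
-- IRQ taken; context saved, return-PC = 8 --

SAVED = 0x00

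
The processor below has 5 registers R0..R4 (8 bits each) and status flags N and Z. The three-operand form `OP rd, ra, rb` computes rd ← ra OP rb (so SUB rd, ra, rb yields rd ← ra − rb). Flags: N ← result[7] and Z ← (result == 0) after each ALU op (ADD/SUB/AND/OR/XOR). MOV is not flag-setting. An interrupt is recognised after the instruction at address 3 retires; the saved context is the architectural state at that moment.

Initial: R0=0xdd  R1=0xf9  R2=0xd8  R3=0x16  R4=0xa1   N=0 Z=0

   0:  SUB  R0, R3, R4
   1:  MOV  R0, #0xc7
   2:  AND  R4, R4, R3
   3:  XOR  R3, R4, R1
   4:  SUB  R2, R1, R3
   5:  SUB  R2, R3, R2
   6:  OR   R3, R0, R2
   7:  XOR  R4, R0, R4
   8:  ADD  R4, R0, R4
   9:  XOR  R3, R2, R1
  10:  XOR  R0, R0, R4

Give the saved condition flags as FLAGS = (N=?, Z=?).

FLAGS = (N=1, Z=0)

after  0: R0=0x75 R1=0xf9 R2=0xd8 R3=0x16 R4=0xa1  N=0 Z=0
after  1: R0=0xc7 R1=0xf9 R2=0xd8 R3=0x16 R4=0xa1  N=0 Z=0
after  2: R0=0xc7 R1=0xf9 R2=0xd8 R3=0x16 R4=0x00  N=0 Z=1
after  3: R0=0xc7 R1=0xf9 R2=0xd8 R3=0xf9 R4=0x00  N=1 Z=0
-- IRQ taken; context saved, return-PC = 4 --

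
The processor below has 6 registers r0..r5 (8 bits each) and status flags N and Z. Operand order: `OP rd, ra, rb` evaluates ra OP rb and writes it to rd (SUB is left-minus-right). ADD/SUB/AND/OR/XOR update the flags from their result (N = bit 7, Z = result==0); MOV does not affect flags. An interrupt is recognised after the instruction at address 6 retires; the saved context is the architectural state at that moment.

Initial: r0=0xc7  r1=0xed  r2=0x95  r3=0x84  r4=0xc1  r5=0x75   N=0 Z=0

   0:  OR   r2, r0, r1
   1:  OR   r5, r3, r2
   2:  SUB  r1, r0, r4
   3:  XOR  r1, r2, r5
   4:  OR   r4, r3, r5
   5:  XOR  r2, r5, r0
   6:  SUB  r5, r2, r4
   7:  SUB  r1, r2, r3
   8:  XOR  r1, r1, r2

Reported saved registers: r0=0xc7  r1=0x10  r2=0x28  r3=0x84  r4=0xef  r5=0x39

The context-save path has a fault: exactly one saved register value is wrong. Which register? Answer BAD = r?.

BAD = r1

after  0: r0=0xc7 r1=0xed r2=0xef r3=0x84 r4=0xc1 r5=0x75  N=1 Z=0
after  1: r0=0xc7 r1=0xed r2=0xef r3=0x84 r4=0xc1 r5=0xef  N=1 Z=0
after  2: r0=0xc7 r1=0x06 r2=0xef r3=0x84 r4=0xc1 r5=0xef  N=0 Z=0
after  3: r0=0xc7 r1=0x00 r2=0xef r3=0x84 r4=0xc1 r5=0xef  N=0 Z=1
after  4: r0=0xc7 r1=0x00 r2=0xef r3=0x84 r4=0xef r5=0xef  N=1 Z=0
after  5: r0=0xc7 r1=0x00 r2=0x28 r3=0x84 r4=0xef r5=0xef  N=0 Z=0
after  6: r0=0xc7 r1=0x00 r2=0x28 r3=0x84 r4=0xef r5=0x39  N=0 Z=0
-- IRQ taken; context saved, return-PC = 7 --
mismatch: r1: reported 0x10 vs actual 0x00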